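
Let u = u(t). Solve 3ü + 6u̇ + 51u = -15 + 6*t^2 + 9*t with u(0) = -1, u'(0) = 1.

u = -1599/4913 + 2*t**2/17 + 43*t/289 - 3314*cos(4*t)*exp(-t)/4913 + 217*exp(-t)*sin(4*t)/4913

Divide through by 3: u'' + 2u' + 17u = -5 + 2*t^2 + 3*t.
Characteristic equation r² + 2r + 17 = 0 has discriminant (2)² - 4·(17) = -64 < 0, so r = -1 ± 4i.
Hence u_h = C1*cos(4*t)*exp(-t) + C2*exp(-t)*sin(4*t).
For the particular solution try u_p = A0 + A1*t + A2*t^2. Substituting and matching coefficients of each power of t gives A0 = -1599/4913, A1 = 43/289, A2 = 2/17, so u_p = -1599/4913 + 2*t^2/17 + 43*t/289.
General solution: u = -1599/4913 + 2*t^2/17 + 43*t/289 + C1*cos(4*t)*exp(-t) + C2*exp(-t)*sin(4*t).
Apply the initial conditions: u(0) = -1599/4913 + C1 = -1 and u'(0) = 43/289 - C1 + 4*C2 = 1. Solving gives C1 = -3314/4913, C2 = 217/4913.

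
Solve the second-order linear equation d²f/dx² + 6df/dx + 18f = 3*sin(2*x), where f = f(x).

f = -9*cos(2*x)/85 + 21*sin(2*x)/170 + C1*cos(3*x)*exp(-3*x) + C2*exp(-3*x)*sin(3*x)

Characteristic equation r² + 6r + 18 = 0 has discriminant (6)² - 4·(18) = -36 < 0, so r = -3 ± 3i.
Hence f_h = C1*cos(3*x)*exp(-3*x) + C2*exp(-3*x)*sin(3*x).
Try f_p = A*cos(2*x) + B*sin(2*x). Substituting and equating the coefficients of cos(2x) and sin(2x) gives A = -9/85, B = 21/170, so f_p = -9*cos(2*x)/85 + 21*sin(2*x)/170.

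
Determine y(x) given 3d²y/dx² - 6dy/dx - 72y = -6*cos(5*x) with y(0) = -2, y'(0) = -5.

y = -161*exp(6*x)/122 - 59*exp(-4*x)/82 + 20*sin(5*x)/2501 + 98*cos(5*x)/2501

Divide through by 3: y'' - 2y' - 24y = -2*cos(5*x).
Characteristic equation r² - 2r - 24 = 0 factors as (r - 6)(r + 4) = 0, so r = 6, -4.
Hence y_h = C1*exp(6*x) + C2*exp(-4*x).
Try y_p = A*cos(5*x) + B*sin(5*x). Substituting and equating the coefficients of cos(5x) and sin(5x) gives A = 98/2501, B = 20/2501, so y_p = 20*sin(5*x)/2501 + 98*cos(5*x)/2501.
General solution: y = 20*sin(5*x)/2501 + 98*cos(5*x)/2501 + C1*exp(6*x) + C2*exp(-4*x).
Apply the initial conditions: y(0) = 98/2501 + C1 + C2 = -2 and y'(0) = 100/2501 - 4*C2 + 6*C1 = -5. Solving gives C1 = -161/122, C2 = -59/82.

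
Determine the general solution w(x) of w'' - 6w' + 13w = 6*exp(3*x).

Characteristic equation r² - 6r + 13 = 0 has discriminant (-6)² - 4·(13) = -16 < 0, so r = 3 ± 2i.
Hence w_h = C1*cos(2*x)*exp(3*x) + C2*exp(3*x)*sin(2*x).
Try w_p = A*exp(3*x). Substituting into the equation and dividing by exp(3*x) gives A = 3/2, so w_p = 3*exp(3*x)/2.

w = 3*exp(3*x)/2 + C1*cos(2*x)*exp(3*x) + C2*exp(3*x)*sin(2*x)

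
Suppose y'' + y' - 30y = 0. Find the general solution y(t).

Characteristic equation r² + r - 30 = 0 factors as (r - 5)(r + 6) = 0, so r = 5, -6.
Hence y_h = C1*exp(5*t) + C2*exp(-6*t).

y = C1*exp(5*t) + C2*exp(-6*t)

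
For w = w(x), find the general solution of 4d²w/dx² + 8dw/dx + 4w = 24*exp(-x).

w = C1*exp(-x) + 3*x**2*exp(-x) + C2*x*exp(-x)

Divide through by 4: w'' + 2w' + w = 6*exp(-x).
Characteristic equation r² + 2r + 1 = 0 has discriminant (2)² - 4·(1) = 0, so r = -1 is a repeated root.
Hence w_h = (C1 + C2*x)*exp(-x).
Since exp(-x) solves the homogeneous equation (r = -1 is a root of multiplicity 2), multiply the trial by x^2. Try w_p = A*x^2*exp(-x). Substituting into the equation and dividing by exp(-x) gives A = 3, so w_p = 3*x^2*exp(-x).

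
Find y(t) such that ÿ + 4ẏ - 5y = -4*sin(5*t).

y = 4*cos(5*t)/65 + 6*sin(5*t)/65 + C1*exp(t) + C2*exp(-5*t)

Characteristic equation r² + 4r - 5 = 0 factors as (r - 1)(r + 5) = 0, so r = 1, -5.
Hence y_h = C1*exp(t) + C2*exp(-5*t).
Try y_p = A*cos(5*t) + B*sin(5*t). Substituting and equating the coefficients of cos(5t) and sin(5t) gives A = 4/65, B = 6/65, so y_p = 4*cos(5*t)/65 + 6*sin(5*t)/65.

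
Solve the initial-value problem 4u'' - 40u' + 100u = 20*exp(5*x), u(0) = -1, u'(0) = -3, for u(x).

u = -exp(5*x) + 2*x*exp(5*x) + 5*x**2*exp(5*x)/2

Divide through by 4: u'' - 10u' + 25u = 5*exp(5*x).
Characteristic equation r² - 10r + 25 = 0 has discriminant (-10)² - 4·(25) = 0, so r = 5 is a repeated root.
Hence u_h = (C1 + C2*x)*exp(5*x).
Since exp(5*x) solves the homogeneous equation (r = 5 is a root of multiplicity 2), multiply the trial by x^2. Try u_p = A*x^2*exp(5*x). Substituting into the equation and dividing by exp(5*x) gives A = 5/2, so u_p = 5*x^2*exp(5*x)/2.
General solution: u = C1*exp(5*x) + 5*x^2*exp(5*x)/2 + C2*x*exp(5*x).
Apply the initial conditions: u(0) = C1 = -1 and u'(0) = C2 + 5*C1 = -3. Solving gives C1 = -1, C2 = 2.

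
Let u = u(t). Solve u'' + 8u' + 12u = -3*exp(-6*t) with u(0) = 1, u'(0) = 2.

Characteristic equation r² + 8r + 12 = 0 factors as (r + 6)(r + 2) = 0, so r = -6, -2.
Hence u_h = C1*exp(-6*t) + C2*exp(-2*t).
Since exp(-6*t) solves the homogeneous equation (r = -6 is a root of multiplicity 1), multiply the trial by t. Try u_p = A*t*exp(-6*t). Substituting into the equation and dividing by exp(-6*t) gives A = 3/4, so u_p = 3*t*exp(-6*t)/4.
General solution: u = C1*exp(-6*t) + C2*exp(-2*t) + 3*t*exp(-6*t)/4.
Apply the initial conditions: u(0) = C1 + C2 = 1 and u'(0) = 3/4 - 6*C1 - 2*C2 = 2. Solving gives C1 = -13/16, C2 = 29/16.

u = -13*exp(-6*t)/16 + 29*exp(-2*t)/16 + 3*t*exp(-6*t)/4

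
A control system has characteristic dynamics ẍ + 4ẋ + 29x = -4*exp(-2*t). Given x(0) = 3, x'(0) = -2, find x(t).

Characteristic equation r² + 4r + 29 = 0 has discriminant (4)² - 4·(29) = -100 < 0, so r = -2 ± 5i.
Hence x_h = C1*cos(5*t)*exp(-2*t) + C2*exp(-2*t)*sin(5*t).
Try x_p = A*exp(-2*t). Substituting into the equation and dividing by exp(-2*t) gives A = -4/25, so x_p = -4*exp(-2*t)/25.
General solution: x = -4*exp(-2*t)/25 + C1*cos(5*t)*exp(-2*t) + C2*exp(-2*t)*sin(5*t).
Apply the initial conditions: x(0) = -4/25 + C1 = 3 and x'(0) = 8/25 - 2*C1 + 5*C2 = -2. Solving gives C1 = 79/25, C2 = 4/5.

x = -4*exp(-2*t)/25 + 4*exp(-2*t)*sin(5*t)/5 + 79*cos(5*t)*exp(-2*t)/25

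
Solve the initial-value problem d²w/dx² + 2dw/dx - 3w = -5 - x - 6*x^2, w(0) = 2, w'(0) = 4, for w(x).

w = 5 - exp(-3*x) - 2*exp(x) + 2*x**2 + 3*x

Characteristic equation r² + 2r - 3 = 0 factors as (r + 3)(r - 1) = 0, so r = -3, 1.
Hence w_h = C1*exp(-3*x) + C2*exp(x).
For the particular solution try w_p = A0 + A1*x + A2*x^2. Substituting and matching coefficients of each power of x gives A0 = 5, A1 = 3, A2 = 2, so w_p = 5 + 2*x^2 + 3*x.
General solution: w = 5 + 2*x^2 + 3*x + C1*exp(-3*x) + C2*exp(x).
Apply the initial conditions: w(0) = 5 + C1 + C2 = 2 and w'(0) = 3 + C2 - 3*C1 = 4. Solving gives C1 = -1, C2 = -2.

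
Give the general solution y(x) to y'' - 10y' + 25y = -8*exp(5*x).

Characteristic equation r² - 10r + 25 = 0 has discriminant (-10)² - 4·(25) = 0, so r = 5 is a repeated root.
Hence y_h = (C1 + C2*x)*exp(5*x).
Since exp(5*x) solves the homogeneous equation (r = 5 is a root of multiplicity 2), multiply the trial by x^2. Try y_p = A*x^2*exp(5*x). Substituting into the equation and dividing by exp(5*x) gives A = -4, so y_p = -4*x^2*exp(5*x).

y = C1*exp(5*x) - 4*x**2*exp(5*x) + C2*x*exp(5*x)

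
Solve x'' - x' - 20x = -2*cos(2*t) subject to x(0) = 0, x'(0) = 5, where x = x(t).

x = -3*exp(-4*t)/5 + sin(2*t)/145 + 12*cos(2*t)/145 + 15*exp(5*t)/29

Characteristic equation r² - r - 20 = 0 factors as (r + 4)(r - 5) = 0, so r = -4, 5.
Hence x_h = C1*exp(-4*t) + C2*exp(5*t).
Try x_p = A*cos(2*t) + B*sin(2*t). Substituting and equating the coefficients of cos(2t) and sin(2t) gives A = 12/145, B = 1/145, so x_p = sin(2*t)/145 + 12*cos(2*t)/145.
General solution: x = sin(2*t)/145 + 12*cos(2*t)/145 + C1*exp(-4*t) + C2*exp(5*t).
Apply the initial conditions: x(0) = 12/145 + C1 + C2 = 0 and x'(0) = 2/145 - 4*C1 + 5*C2 = 5. Solving gives C1 = -3/5, C2 = 15/29.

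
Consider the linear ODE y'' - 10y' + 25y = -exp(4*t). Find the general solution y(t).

Characteristic equation r² - 10r + 25 = 0 has discriminant (-10)² - 4·(25) = 0, so r = 5 is a repeated root.
Hence y_h = (C1 + C2*t)*exp(5*t).
Try y_p = A*exp(4*t). Substituting into the equation and dividing by exp(4*t) gives A = -1, so y_p = -exp(4*t).

y = -exp(4*t) + C1*exp(5*t) + C2*t*exp(5*t)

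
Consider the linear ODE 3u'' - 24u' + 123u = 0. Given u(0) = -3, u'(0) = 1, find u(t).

Divide through by 3: u'' - 8u' + 41u = 0.
Characteristic equation r² - 8r + 41 = 0 has discriminant (-8)² - 4·(41) = -100 < 0, so r = 4 ± 5i.
Hence u_h = C1*cos(5*t)*exp(4*t) + C2*exp(4*t)*sin(5*t).
Apply the initial conditions: u(0) = C1 = -3 and u'(0) = 4*C1 + 5*C2 = 1. Solving gives C1 = -3, C2 = 13/5.

u = -3*cos(5*t)*exp(4*t) + 13*exp(4*t)*sin(5*t)/5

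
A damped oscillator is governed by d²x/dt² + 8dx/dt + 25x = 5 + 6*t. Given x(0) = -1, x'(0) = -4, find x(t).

Characteristic equation r² + 8r + 25 = 0 has discriminant (8)² - 4·(25) = -36 < 0, so r = -4 ± 3i.
Hence x_h = C1*cos(3*t)*exp(-4*t) + C2*exp(-4*t)*sin(3*t).
For the particular solution try x_p = A0 + A1*t. Substituting and matching coefficients of each power of t gives A0 = 77/625, A1 = 6/25, so x_p = 77/625 + 6*t/25.
General solution: x = 77/625 + 6*t/25 + C1*cos(3*t)*exp(-4*t) + C2*exp(-4*t)*sin(3*t).
Apply the initial conditions: x(0) = 77/625 + C1 = -1 and x'(0) = 6/25 - 4*C1 + 3*C2 = -4. Solving gives C1 = -702/625, C2 = -5458/1875.

x = 77/625 + 6*t/25 - 5458*exp(-4*t)*sin(3*t)/1875 - 702*cos(3*t)*exp(-4*t)/625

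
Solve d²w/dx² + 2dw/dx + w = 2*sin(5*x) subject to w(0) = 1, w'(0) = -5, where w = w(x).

Characteristic equation r² + 2r + 1 = 0 has discriminant (2)² - 4·(1) = 0, so r = -1 is a repeated root.
Hence w_h = (C1 + C2*x)*exp(-x).
Try w_p = A*cos(5*x) + B*sin(5*x). Substituting and equating the coefficients of cos(5x) and sin(5x) gives A = -5/169, B = -12/169, so w_p = -12*sin(5*x)/169 - 5*cos(5*x)/169.
General solution: w = -12*sin(5*x)/169 - 5*cos(5*x)/169 + C1*exp(-x) + C2*x*exp(-x).
Apply the initial conditions: w(0) = -5/169 + C1 = 1 and w'(0) = -60/169 + C2 - C1 = -5. Solving gives C1 = 174/169, C2 = -47/13.

w = -12*sin(5*x)/169 - 5*cos(5*x)/169 + 174*exp(-x)/169 - 47*x*exp(-x)/13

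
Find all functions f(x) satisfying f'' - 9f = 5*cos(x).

f = -cos(x)/2 + C1*exp(-3*x) + C2*exp(3*x)

Characteristic equation r² - 9 = 0 factors as (r + 3)(r - 3) = 0, so r = -3, 3.
Hence f_h = C1*exp(-3*x) + C2*exp(3*x).
Try f_p = A*cos(x) + B*sin(x). Substituting and equating the coefficients of cos(x) and sin(x) gives A = -1/2, B = 0, so f_p = -cos(x)/2.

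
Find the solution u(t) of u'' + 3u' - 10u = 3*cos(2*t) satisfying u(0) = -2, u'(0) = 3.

u = -188*exp(-5*t)/203 - 25*exp(2*t)/28 - 21*cos(2*t)/116 + 9*sin(2*t)/116

Characteristic equation r² + 3r - 10 = 0 factors as (r - 2)(r + 5) = 0, so r = 2, -5.
Hence u_h = C1*exp(2*t) + C2*exp(-5*t).
Try u_p = A*cos(2*t) + B*sin(2*t). Substituting and equating the coefficients of cos(2t) and sin(2t) gives A = -21/116, B = 9/116, so u_p = -21*cos(2*t)/116 + 9*sin(2*t)/116.
General solution: u = -21*cos(2*t)/116 + 9*sin(2*t)/116 + C1*exp(2*t) + C2*exp(-5*t).
Apply the initial conditions: u(0) = -21/116 + C1 + C2 = -2 and u'(0) = 9/58 - 5*C2 + 2*C1 = 3. Solving gives C1 = -25/28, C2 = -188/203.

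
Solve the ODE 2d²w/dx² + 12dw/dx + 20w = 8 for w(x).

w = 2/5 + C1*cos(x)*exp(-3*x) + C2*exp(-3*x)*sin(x)

Divide through by 2: w'' + 6w' + 10w = 4.
Characteristic equation r² + 6r + 10 = 0 has discriminant (6)² - 4·(10) = -4 < 0, so r = -3 ± i.
Hence w_h = C1*cos(x)*exp(-3*x) + C2*exp(-3*x)*sin(x).
For the particular solution try w_p = A0. Substituting and matching coefficients of each power of x gives A0 = 2/5, so w_p = 2/5.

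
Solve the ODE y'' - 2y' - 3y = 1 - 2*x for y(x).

y = -7/9 + 2*x/3 + C1*exp(-x) + C2*exp(3*x)

Characteristic equation r² - 2r - 3 = 0 factors as (r + 1)(r - 3) = 0, so r = -1, 3.
Hence y_h = C1*exp(-x) + C2*exp(3*x).
For the particular solution try y_p = A0 + A1*x. Substituting and matching coefficients of each power of x gives A0 = -7/9, A1 = 2/3, so y_p = -7/9 + 2*x/3.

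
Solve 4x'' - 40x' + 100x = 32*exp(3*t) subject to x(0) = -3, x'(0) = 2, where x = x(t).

Divide through by 4: x'' - 10x' + 25x = 8*exp(3*t).
Characteristic equation r² - 10r + 25 = 0 has discriminant (-10)² - 4·(25) = 0, so r = 5 is a repeated root.
Hence x_h = (C1 + C2*t)*exp(5*t).
Try x_p = A*exp(3*t). Substituting into the equation and dividing by exp(3*t) gives A = 2, so x_p = 2*exp(3*t).
General solution: x = 2*exp(3*t) + C1*exp(5*t) + C2*t*exp(5*t).
Apply the initial conditions: x(0) = 2 + C1 = -3 and x'(0) = 6 + C2 + 5*C1 = 2. Solving gives C1 = -5, C2 = 21.

x = -5*exp(5*t) + 2*exp(3*t) + 21*t*exp(5*t)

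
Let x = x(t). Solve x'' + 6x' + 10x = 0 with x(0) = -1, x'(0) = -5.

Characteristic equation r² + 6r + 10 = 0 has discriminant (6)² - 4·(10) = -4 < 0, so r = -3 ± i.
Hence x_h = C1*cos(t)*exp(-3*t) + C2*exp(-3*t)*sin(t).
Apply the initial conditions: x(0) = C1 = -1 and x'(0) = C2 - 3*C1 = -5. Solving gives C1 = -1, C2 = -8.

x = -cos(t)*exp(-3*t) - 8*exp(-3*t)*sin(t)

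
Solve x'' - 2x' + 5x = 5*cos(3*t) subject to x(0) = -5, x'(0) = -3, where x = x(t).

x = -15*sin(3*t)/26 - 5*cos(3*t)/13 - 60*cos(2*t)*exp(t)/13 + 87*exp(t)*sin(2*t)/52

Characteristic equation r² - 2r + 5 = 0 has discriminant (-2)² - 4·(5) = -16 < 0, so r = 1 ± 2i.
Hence x_h = C1*cos(2*t)*exp(t) + C2*exp(t)*sin(2*t).
Try x_p = A*cos(3*t) + B*sin(3*t). Substituting and equating the coefficients of cos(3t) and sin(3t) gives A = -5/13, B = -15/26, so x_p = -15*sin(3*t)/26 - 5*cos(3*t)/13.
General solution: x = -15*sin(3*t)/26 - 5*cos(3*t)/13 + C1*cos(2*t)*exp(t) + C2*exp(t)*sin(2*t).
Apply the initial conditions: x(0) = -5/13 + C1 = -5 and x'(0) = -45/26 + C1 + 2*C2 = -3. Solving gives C1 = -60/13, C2 = 87/52.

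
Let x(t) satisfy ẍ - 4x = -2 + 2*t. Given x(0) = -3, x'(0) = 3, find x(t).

x = 1/2 - 21*exp(-2*t)/8 - 7*exp(2*t)/8 - t/2

Characteristic equation r² - 4 = 0 factors as (r + 2)(r - 2) = 0, so r = -2, 2.
Hence x_h = C1*exp(-2*t) + C2*exp(2*t).
For the particular solution try x_p = A0 + A1*t. Substituting and matching coefficients of each power of t gives A0 = 1/2, A1 = -1/2, so x_p = 1/2 - t/2.
General solution: x = 1/2 - t/2 + C1*exp(-2*t) + C2*exp(2*t).
Apply the initial conditions: x(0) = 1/2 + C1 + C2 = -3 and x'(0) = -1/2 - 2*C1 + 2*C2 = 3. Solving gives C1 = -21/8, C2 = -7/8.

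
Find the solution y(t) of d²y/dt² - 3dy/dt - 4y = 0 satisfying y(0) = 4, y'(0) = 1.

y = 3*exp(-t) + exp(4*t)

Characteristic equation r² - 3r - 4 = 0 factors as (r - 4)(r + 1) = 0, so r = 4, -1.
Hence y_h = C1*exp(4*t) + C2*exp(-t).
Apply the initial conditions: y(0) = C1 + C2 = 4 and y'(0) = -C2 + 4*C1 = 1. Solving gives C1 = 1, C2 = 3.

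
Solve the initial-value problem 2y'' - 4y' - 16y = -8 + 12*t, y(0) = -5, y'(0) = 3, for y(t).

Divide through by 2: y'' - 2y' - 8y = -4 + 6*t.
Characteristic equation r² - 2r - 8 = 0 factors as (r + 2)(r - 4) = 0, so r = -2, 4.
Hence y_h = C1*exp(-2*t) + C2*exp(4*t).
For the particular solution try y_p = A0 + A1*t. Substituting and matching coefficients of each power of t gives A0 = 11/16, A1 = -3/4, so y_p = 11/16 - 3*t/4.
General solution: y = 11/16 - 3*t/4 + C1*exp(-2*t) + C2*exp(4*t).
Apply the initial conditions: y(0) = 11/16 + C1 + C2 = -5 and y'(0) = -3/4 - 2*C1 + 4*C2 = 3. Solving gives C1 = -53/12, C2 = -61/48.

y = 11/16 - 61*exp(4*t)/48 - 53*exp(-2*t)/12 - 3*t/4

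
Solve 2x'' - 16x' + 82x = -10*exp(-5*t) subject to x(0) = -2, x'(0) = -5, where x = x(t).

x = -5*exp(-5*t)/106 - 207*cos(5*t)*exp(4*t)/106 + 273*exp(4*t)*sin(5*t)/530

Divide through by 2: x'' - 8x' + 41x = -5*exp(-5*t).
Characteristic equation r² - 8r + 41 = 0 has discriminant (-8)² - 4·(41) = -100 < 0, so r = 4 ± 5i.
Hence x_h = C1*cos(5*t)*exp(4*t) + C2*exp(4*t)*sin(5*t).
Try x_p = A*exp(-5*t). Substituting into the equation and dividing by exp(-5*t) gives A = -5/106, so x_p = -5*exp(-5*t)/106.
General solution: x = -5*exp(-5*t)/106 + C1*cos(5*t)*exp(4*t) + C2*exp(4*t)*sin(5*t).
Apply the initial conditions: x(0) = -5/106 + C1 = -2 and x'(0) = 25/106 + 4*C1 + 5*C2 = -5. Solving gives C1 = -207/106, C2 = 273/530.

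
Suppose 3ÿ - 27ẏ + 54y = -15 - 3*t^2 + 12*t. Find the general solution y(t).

Divide through by 3: y'' - 9y' + 18y = -5 - t^2 + 4*t.
Characteristic equation r² - 9r + 18 = 0 factors as (r - 6)(r - 3) = 0, so r = 6, 3.
Hence y_h = C1*exp(6*t) + C2*exp(3*t).
For the particular solution try y_p = A0 + A1*t + A2*t^2. Substituting and matching coefficients of each power of t gives A0 = -61/324, A1 = 1/6, A2 = -1/18, so y_p = -61/324 - t^2/18 + t/6.

y = -61/324 - t**2/18 + t/6 + C1*exp(6*t) + C2*exp(3*t)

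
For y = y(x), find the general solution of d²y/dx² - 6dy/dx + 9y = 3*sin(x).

y = 6*sin(x)/25 + 9*cos(x)/50 + C1*exp(3*x) + C2*x*exp(3*x)

Characteristic equation r² - 6r + 9 = 0 has discriminant (-6)² - 4·(9) = 0, so r = 3 is a repeated root.
Hence y_h = (C1 + C2*x)*exp(3*x).
Try y_p = A*cos(x) + B*sin(x). Substituting and equating the coefficients of cos(x) and sin(x) gives A = 9/50, B = 6/25, so y_p = 6*sin(x)/25 + 9*cos(x)/50.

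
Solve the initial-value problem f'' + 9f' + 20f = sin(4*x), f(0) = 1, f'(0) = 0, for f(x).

f = -168*exp(-5*x)/41 - 9*cos(4*x)/328 + sin(4*x)/328 + 41*exp(-4*x)/8

Characteristic equation r² + 9r + 20 = 0 factors as (r + 4)(r + 5) = 0, so r = -4, -5.
Hence f_h = C1*exp(-4*x) + C2*exp(-5*x).
Try f_p = A*cos(4*x) + B*sin(4*x). Substituting and equating the coefficients of cos(4x) and sin(4x) gives A = -9/328, B = 1/328, so f_p = -9*cos(4*x)/328 + sin(4*x)/328.
General solution: f = -9*cos(4*x)/328 + sin(4*x)/328 + C1*exp(-4*x) + C2*exp(-5*x).
Apply the initial conditions: f(0) = -9/328 + C1 + C2 = 1 and f'(0) = 1/82 - 5*C2 - 4*C1 = 0. Solving gives C1 = 41/8, C2 = -168/41.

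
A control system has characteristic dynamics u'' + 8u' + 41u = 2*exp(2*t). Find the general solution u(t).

Characteristic equation r² + 8r + 41 = 0 has discriminant (8)² - 4·(41) = -100 < 0, so r = -4 ± 5i.
Hence u_h = C1*cos(5*t)*exp(-4*t) + C2*exp(-4*t)*sin(5*t).
Try u_p = A*exp(2*t). Substituting into the equation and dividing by exp(2*t) gives A = 2/61, so u_p = 2*exp(2*t)/61.

u = 2*exp(2*t)/61 + C1*cos(5*t)*exp(-4*t) + C2*exp(-4*t)*sin(5*t)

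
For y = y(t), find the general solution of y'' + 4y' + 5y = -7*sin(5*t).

Characteristic equation r² + 4r + 5 = 0 has discriminant (4)² - 4·(5) = -4 < 0, so r = -2 ± i.
Hence y_h = C1*cos(t)*exp(-2*t) + C2*exp(-2*t)*sin(t).
Try y_p = A*cos(5*t) + B*sin(5*t). Substituting and equating the coefficients of cos(5t) and sin(5t) gives A = 7/40, B = 7/40, so y_p = 7*cos(5*t)/40 + 7*sin(5*t)/40.

y = 7*cos(5*t)/40 + 7*sin(5*t)/40 + C1*cos(t)*exp(-2*t) + C2*exp(-2*t)*sin(t)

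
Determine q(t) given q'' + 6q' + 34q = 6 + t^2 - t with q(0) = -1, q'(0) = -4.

q = 893/4913 - 23*t/578 + t**2/34 - 73749*exp(-3*t)*sin(5*t)/49130 - 5806*cos(5*t)*exp(-3*t)/4913

Characteristic equation r² + 6r + 34 = 0 has discriminant (6)² - 4·(34) = -100 < 0, so r = -3 ± 5i.
Hence q_h = C1*cos(5*t)*exp(-3*t) + C2*exp(-3*t)*sin(5*t).
For the particular solution try q_p = A0 + A1*t + A2*t^2. Substituting and matching coefficients of each power of t gives A0 = 893/4913, A1 = -23/578, A2 = 1/34, so q_p = 893/4913 - 23*t/578 + t^2/34.
General solution: q = 893/4913 - 23*t/578 + t^2/34 + C1*cos(5*t)*exp(-3*t) + C2*exp(-3*t)*sin(5*t).
Apply the initial conditions: q(0) = 893/4913 + C1 = -1 and q'(0) = -23/578 - 3*C1 + 5*C2 = -4. Solving gives C1 = -5806/4913, C2 = -73749/49130.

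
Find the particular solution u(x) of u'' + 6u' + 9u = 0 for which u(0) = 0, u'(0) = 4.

Characteristic equation r² + 6r + 9 = 0 has discriminant (6)² - 4·(9) = 0, so r = -3 is a repeated root.
Hence u_h = (C1 + C2*x)*exp(-3*x).
Apply the initial conditions: u(0) = C1 = 0 and u'(0) = C2 - 3*C1 = 4. Solving gives C1 = 0, C2 = 4.

u = 4*x*exp(-3*x)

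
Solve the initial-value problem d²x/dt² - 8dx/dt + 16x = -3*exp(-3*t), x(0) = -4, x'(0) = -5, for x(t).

Characteristic equation r² - 8r + 16 = 0 has discriminant (-8)² - 4·(16) = 0, so r = 4 is a repeated root.
Hence x_h = (C1 + C2*t)*exp(4*t).
Try x_p = A*exp(-3*t). Substituting into the equation and dividing by exp(-3*t) gives A = -3/49, so x_p = -3*exp(-3*t)/49.
General solution: x = -3*exp(-3*t)/49 + C1*exp(4*t) + C2*t*exp(4*t).
Apply the initial conditions: x(0) = -3/49 + C1 = -4 and x'(0) = 9/49 + C2 + 4*C1 = -5. Solving gives C1 = -193/49, C2 = 74/7.

x = -193*exp(4*t)/49 - 3*exp(-3*t)/49 + 74*t*exp(4*t)/7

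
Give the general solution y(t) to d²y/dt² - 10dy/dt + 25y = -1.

Characteristic equation r² - 10r + 25 = 0 has discriminant (-10)² - 4·(25) = 0, so r = 5 is a repeated root.
Hence y_h = (C1 + C2*t)*exp(5*t).
For the particular solution try y_p = A0. Substituting and matching coefficients of each power of t gives A0 = -1/25, so y_p = -1/25.

y = -1/25 + C1*exp(5*t) + C2*t*exp(5*t)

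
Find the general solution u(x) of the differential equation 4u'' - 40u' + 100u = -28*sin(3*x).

u = -105*cos(3*x)/578 - 28*sin(3*x)/289 + C1*exp(5*x) + C2*x*exp(5*x)

Divide through by 4: u'' - 10u' + 25u = -7*sin(3*x).
Characteristic equation r² - 10r + 25 = 0 has discriminant (-10)² - 4·(25) = 0, so r = 5 is a repeated root.
Hence u_h = (C1 + C2*x)*exp(5*x).
Try u_p = A*cos(3*x) + B*sin(3*x). Substituting and equating the coefficients of cos(3x) and sin(3x) gives A = -105/578, B = -28/289, so u_p = -105*cos(3*x)/578 - 28*sin(3*x)/289.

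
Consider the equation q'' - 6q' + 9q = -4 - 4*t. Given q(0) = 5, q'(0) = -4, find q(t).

Characteristic equation r² - 6r + 9 = 0 has discriminant (-6)² - 4·(9) = 0, so r = 3 is a repeated root.
Hence q_h = (C1 + C2*t)*exp(3*t).
For the particular solution try q_p = A0 + A1*t. Substituting and matching coefficients of each power of t gives A0 = -20/27, A1 = -4/9, so q_p = -20/27 - 4*t/9.
General solution: q = -20/27 - 4*t/9 + C1*exp(3*t) + C2*t*exp(3*t).
Apply the initial conditions: q(0) = -20/27 + C1 = 5 and q'(0) = -4/9 + C2 + 3*C1 = -4. Solving gives C1 = 155/27, C2 = -187/9.

q = -20/27 - 4*t/9 + 155*exp(3*t)/27 - 187*t*exp(3*t)/9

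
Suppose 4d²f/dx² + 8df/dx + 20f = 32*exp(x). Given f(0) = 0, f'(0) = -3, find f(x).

f = -cos(2*x)*exp(-x) - 5*exp(-x)*sin(2*x)/2 + exp(x)

Divide through by 4: f'' + 2f' + 5f = 8*exp(x).
Characteristic equation r² + 2r + 5 = 0 has discriminant (2)² - 4·(5) = -16 < 0, so r = -1 ± 2i.
Hence f_h = C1*cos(2*x)*exp(-x) + C2*exp(-x)*sin(2*x).
Try f_p = A*exp(x). Substituting into the equation and dividing by exp(x) gives A = 1, so f_p = exp(x).
General solution: f = C1*cos(2*x)*exp(-x) + C2*exp(-x)*sin(2*x) + exp(x).
Apply the initial conditions: f(0) = 1 + C1 = 0 and f'(0) = 1 - C1 + 2*C2 = -3. Solving gives C1 = -1, C2 = -5/2.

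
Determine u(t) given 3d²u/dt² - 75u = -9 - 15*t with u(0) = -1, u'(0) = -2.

Divide through by 3: u'' - 25u = -3 - 5*t.
Characteristic equation r² - 25 = 0 factors as (r - 5)(r + 5) = 0, so r = 5, -5.
Hence u_h = C1*exp(5*t) + C2*exp(-5*t).
For the particular solution try u_p = A0 + A1*t. Substituting and matching coefficients of each power of t gives A0 = 3/25, A1 = 1/5, so u_p = 3/25 + t/5.
General solution: u = 3/25 + t/5 + C1*exp(5*t) + C2*exp(-5*t).
Apply the initial conditions: u(0) = 3/25 + C1 + C2 = -1 and u'(0) = 1/5 - 5*C2 + 5*C1 = -2. Solving gives C1 = -39/50, C2 = -17/50.

u = 3/25 - 39*exp(5*t)/50 - 17*exp(-5*t)/50 + t/5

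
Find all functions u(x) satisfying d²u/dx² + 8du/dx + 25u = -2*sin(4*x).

u = -18*sin(4*x)/1105 + 64*cos(4*x)/1105 + C1*cos(3*x)*exp(-4*x) + C2*exp(-4*x)*sin(3*x)

Characteristic equation r² + 8r + 25 = 0 has discriminant (8)² - 4·(25) = -36 < 0, so r = -4 ± 3i.
Hence u_h = C1*cos(3*x)*exp(-4*x) + C2*exp(-4*x)*sin(3*x).
Try u_p = A*cos(4*x) + B*sin(4*x). Substituting and equating the coefficients of cos(4x) and sin(4x) gives A = 64/1105, B = -18/1105, so u_p = -18*sin(4*x)/1105 + 64*cos(4*x)/1105.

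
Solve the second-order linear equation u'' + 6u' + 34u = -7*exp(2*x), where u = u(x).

u = -7*exp(2*x)/50 + C1*cos(5*x)*exp(-3*x) + C2*exp(-3*x)*sin(5*x)

Characteristic equation r² + 6r + 34 = 0 has discriminant (6)² - 4·(34) = -100 < 0, so r = -3 ± 5i.
Hence u_h = C1*cos(5*x)*exp(-3*x) + C2*exp(-3*x)*sin(5*x).
Try u_p = A*exp(2*x). Substituting into the equation and dividing by exp(2*x) gives A = -7/50, so u_p = -7*exp(2*x)/50.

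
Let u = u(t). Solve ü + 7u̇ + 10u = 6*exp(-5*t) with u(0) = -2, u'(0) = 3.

u = -5*exp(-2*t)/3 - exp(-5*t)/3 - 2*t*exp(-5*t)

Characteristic equation r² + 7r + 10 = 0 factors as (r + 5)(r + 2) = 0, so r = -5, -2.
Hence u_h = C1*exp(-5*t) + C2*exp(-2*t).
Since exp(-5*t) solves the homogeneous equation (r = -5 is a root of multiplicity 1), multiply the trial by t. Try u_p = A*t*exp(-5*t). Substituting into the equation and dividing by exp(-5*t) gives A = -2, so u_p = -2*t*exp(-5*t).
General solution: u = C1*exp(-5*t) + C2*exp(-2*t) - 2*t*exp(-5*t).
Apply the initial conditions: u(0) = C1 + C2 = -2 and u'(0) = -2 - 5*C1 - 2*C2 = 3. Solving gives C1 = -1/3, C2 = -5/3.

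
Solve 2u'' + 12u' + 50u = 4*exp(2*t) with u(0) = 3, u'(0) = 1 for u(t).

u = 2*exp(2*t)/41 + 100*exp(-3*t)*sin(4*t)/41 + 121*cos(4*t)*exp(-3*t)/41

Divide through by 2: u'' + 6u' + 25u = 2*exp(2*t).
Characteristic equation r² + 6r + 25 = 0 has discriminant (6)² - 4·(25) = -64 < 0, so r = -3 ± 4i.
Hence u_h = C1*cos(4*t)*exp(-3*t) + C2*exp(-3*t)*sin(4*t).
Try u_p = A*exp(2*t). Substituting into the equation and dividing by exp(2*t) gives A = 2/41, so u_p = 2*exp(2*t)/41.
General solution: u = 2*exp(2*t)/41 + C1*cos(4*t)*exp(-3*t) + C2*exp(-3*t)*sin(4*t).
Apply the initial conditions: u(0) = 2/41 + C1 = 3 and u'(0) = 4/41 - 3*C1 + 4*C2 = 1. Solving gives C1 = 121/41, C2 = 100/41.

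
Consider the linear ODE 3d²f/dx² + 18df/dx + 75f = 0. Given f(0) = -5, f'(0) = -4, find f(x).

Divide through by 3: f'' + 6f' + 25f = 0.
Characteristic equation r² + 6r + 25 = 0 has discriminant (6)² - 4·(25) = -64 < 0, so r = -3 ± 4i.
Hence f_h = C1*cos(4*x)*exp(-3*x) + C2*exp(-3*x)*sin(4*x).
Apply the initial conditions: f(0) = C1 = -5 and f'(0) = -3*C1 + 4*C2 = -4. Solving gives C1 = -5, C2 = -19/4.

f = -5*cos(4*x)*exp(-3*x) - 19*exp(-3*x)*sin(4*x)/4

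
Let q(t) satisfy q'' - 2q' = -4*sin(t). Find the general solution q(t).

q = C2 - 8*cos(t)/5 + 4*sin(t)/5 + C1*exp(2*t)

Characteristic equation r² - 2r = 0 factors as (r - 2)r = 0, so r = 2, 0.
Hence q_h = C1*exp(2*t) + C2.
Try q_p = A*cos(t) + B*sin(t). Substituting and equating the coefficients of cos(t) and sin(t) gives A = -8/5, B = 4/5, so q_p = -8*cos(t)/5 + 4*sin(t)/5.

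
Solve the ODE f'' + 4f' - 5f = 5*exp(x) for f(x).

Characteristic equation r² + 4r - 5 = 0 factors as (r + 5)(r - 1) = 0, so r = -5, 1.
Hence f_h = C1*exp(-5*x) + C2*exp(x).
Since exp(x) solves the homogeneous equation (r = 1 is a root of multiplicity 1), multiply the trial by x. Try f_p = A*x*exp(x). Substituting into the equation and dividing by exp(x) gives A = 5/6, so f_p = 5*x*exp(x)/6.

f = C1*exp(-5*x) + C2*exp(x) + 5*x*exp(x)/6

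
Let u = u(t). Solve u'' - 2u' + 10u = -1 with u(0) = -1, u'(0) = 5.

u = -1/10 - 9*cos(3*t)*exp(t)/10 + 59*exp(t)*sin(3*t)/30

Characteristic equation r² - 2r + 10 = 0 has discriminant (-2)² - 4·(10) = -36 < 0, so r = 1 ± 3i.
Hence u_h = C1*cos(3*t)*exp(t) + C2*exp(t)*sin(3*t).
For the particular solution try u_p = A0. Substituting and matching coefficients of each power of t gives A0 = -1/10, so u_p = -1/10.
General solution: u = -1/10 + C1*cos(3*t)*exp(t) + C2*exp(t)*sin(3*t).
Apply the initial conditions: u(0) = -1/10 + C1 = -1 and u'(0) = C1 + 3*C2 = 5. Solving gives C1 = -9/10, C2 = 59/30.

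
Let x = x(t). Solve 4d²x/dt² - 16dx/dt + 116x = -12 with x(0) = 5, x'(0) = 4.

Divide through by 4: x'' - 4x' + 29x = -3.
Characteristic equation r² - 4r + 29 = 0 has discriminant (-4)² - 4·(29) = -100 < 0, so r = 2 ± 5i.
Hence x_h = C1*cos(5*t)*exp(2*t) + C2*exp(2*t)*sin(5*t).
For the particular solution try x_p = A0. Substituting and matching coefficients of each power of t gives A0 = -3/29, so x_p = -3/29.
General solution: x = -3/29 + C1*cos(5*t)*exp(2*t) + C2*exp(2*t)*sin(5*t).
Apply the initial conditions: x(0) = -3/29 + C1 = 5 and x'(0) = 2*C1 + 5*C2 = 4. Solving gives C1 = 148/29, C2 = -36/29.

x = -3/29 - 36*exp(2*t)*sin(5*t)/29 + 148*cos(5*t)*exp(2*t)/29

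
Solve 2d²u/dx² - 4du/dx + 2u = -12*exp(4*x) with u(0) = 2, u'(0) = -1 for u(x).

u = -2*exp(4*x)/3 + 8*exp(x)/3 - x*exp(x)

Divide through by 2: u'' - 2u' + u = -6*exp(4*x).
Characteristic equation r² - 2r + 1 = 0 has discriminant (-2)² - 4·(1) = 0, so r = 1 is a repeated root.
Hence u_h = (C1 + C2*x)*exp(x).
Try u_p = A*exp(4*x). Substituting into the equation and dividing by exp(4*x) gives A = -2/3, so u_p = -2*exp(4*x)/3.
General solution: u = -2*exp(4*x)/3 + C1*exp(x) + C2*x*exp(x).
Apply the initial conditions: u(0) = -2/3 + C1 = 2 and u'(0) = -8/3 + C1 + C2 = -1. Solving gives C1 = 8/3, C2 = -1.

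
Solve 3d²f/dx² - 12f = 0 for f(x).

f = C1*exp(-2*x) + C2*exp(2*x)

Divide through by 3: f'' - 4f = 0.
Characteristic equation r² - 4 = 0 factors as (r + 2)(r - 2) = 0, so r = -2, 2.
Hence f_h = C1*exp(-2*x) + C2*exp(2*x).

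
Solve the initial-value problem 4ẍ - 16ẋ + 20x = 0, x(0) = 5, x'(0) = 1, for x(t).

x = -9*exp(2*t)*sin(t) + 5*cos(t)*exp(2*t)

Divide through by 4: x'' - 4x' + 5x = 0.
Characteristic equation r² - 4r + 5 = 0 has discriminant (-4)² - 4·(5) = -4 < 0, so r = 2 ± i.
Hence x_h = C1*cos(t)*exp(2*t) + C2*exp(2*t)*sin(t).
Apply the initial conditions: x(0) = C1 = 5 and x'(0) = C2 + 2*C1 = 1. Solving gives C1 = 5, C2 = -9.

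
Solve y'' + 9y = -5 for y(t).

Characteristic equation r² + 9 = 0 has discriminant (0)² - 4·(9) = -36 < 0, so r = ± 3i.
Hence y_h = C1*cos(3*t) + C2*sin(3*t).
For the particular solution try y_p = A0. Substituting and matching coefficients of each power of t gives A0 = -5/9, so y_p = -5/9.

y = -5/9 + C1*cos(3*t) + C2*sin(3*t)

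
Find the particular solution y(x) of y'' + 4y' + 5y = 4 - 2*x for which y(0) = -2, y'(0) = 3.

y = 28/25 - 2*x/5 - 78*cos(x)*exp(-2*x)/25 - 71*exp(-2*x)*sin(x)/25

Characteristic equation r² + 4r + 5 = 0 has discriminant (4)² - 4·(5) = -4 < 0, so r = -2 ± i.
Hence y_h = C1*cos(x)*exp(-2*x) + C2*exp(-2*x)*sin(x).
For the particular solution try y_p = A0 + A1*x. Substituting and matching coefficients of each power of x gives A0 = 28/25, A1 = -2/5, so y_p = 28/25 - 2*x/5.
General solution: y = 28/25 - 2*x/5 + C1*cos(x)*exp(-2*x) + C2*exp(-2*x)*sin(x).
Apply the initial conditions: y(0) = 28/25 + C1 = -2 and y'(0) = -2/5 + C2 - 2*C1 = 3. Solving gives C1 = -78/25, C2 = -71/25.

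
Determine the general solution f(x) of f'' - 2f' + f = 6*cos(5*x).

Characteristic equation r² - 2r + 1 = 0 has discriminant (-2)² - 4·(1) = 0, so r = 1 is a repeated root.
Hence f_h = (C1 + C2*x)*exp(x).
Try f_p = A*cos(5*x) + B*sin(5*x). Substituting and equating the coefficients of cos(5x) and sin(5x) gives A = -36/169, B = -15/169, so f_p = -36*cos(5*x)/169 - 15*sin(5*x)/169.

f = -36*cos(5*x)/169 - 15*sin(5*x)/169 + C1*exp(x) + C2*x*exp(x)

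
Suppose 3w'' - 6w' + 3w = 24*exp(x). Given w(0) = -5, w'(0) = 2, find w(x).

w = -5*exp(x) + 4*x**2*exp(x) + 7*x*exp(x)

Divide through by 3: w'' - 2w' + w = 8*exp(x).
Characteristic equation r² - 2r + 1 = 0 has discriminant (-2)² - 4·(1) = 0, so r = 1 is a repeated root.
Hence w_h = (C1 + C2*x)*exp(x).
Since exp(x) solves the homogeneous equation (r = 1 is a root of multiplicity 2), multiply the trial by x^2. Try w_p = A*x^2*exp(x). Substituting into the equation and dividing by exp(x) gives A = 4, so w_p = 4*x^2*exp(x).
General solution: w = C1*exp(x) + 4*x^2*exp(x) + C2*x*exp(x).
Apply the initial conditions: w(0) = C1 = -5 and w'(0) = C1 + C2 = 2. Solving gives C1 = -5, C2 = 7.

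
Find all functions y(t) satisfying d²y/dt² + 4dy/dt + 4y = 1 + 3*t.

Characteristic equation r² + 4r + 4 = 0 has discriminant (4)² - 4·(4) = 0, so r = -2 is a repeated root.
Hence y_h = (C1 + C2*t)*exp(-2*t).
For the particular solution try y_p = A0 + A1*t. Substituting and matching coefficients of each power of t gives A0 = -1/2, A1 = 3/4, so y_p = -1/2 + 3*t/4.

y = -1/2 + 3*t/4 + C1*exp(-2*t) + C2*t*exp(-2*t)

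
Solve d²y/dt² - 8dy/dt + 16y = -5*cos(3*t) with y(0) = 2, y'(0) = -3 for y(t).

y = -7*cos(3*t)/125 + 24*sin(3*t)/125 + 257*exp(4*t)/125 - 59*t*exp(4*t)/5

Characteristic equation r² - 8r + 16 = 0 has discriminant (-8)² - 4·(16) = 0, so r = 4 is a repeated root.
Hence y_h = (C1 + C2*t)*exp(4*t).
Try y_p = A*cos(3*t) + B*sin(3*t). Substituting and equating the coefficients of cos(3t) and sin(3t) gives A = -7/125, B = 24/125, so y_p = -7*cos(3*t)/125 + 24*sin(3*t)/125.
General solution: y = -7*cos(3*t)/125 + 24*sin(3*t)/125 + C1*exp(4*t) + C2*t*exp(4*t).
Apply the initial conditions: y(0) = -7/125 + C1 = 2 and y'(0) = 72/125 + C2 + 4*C1 = -3. Solving gives C1 = 257/125, C2 = -59/5.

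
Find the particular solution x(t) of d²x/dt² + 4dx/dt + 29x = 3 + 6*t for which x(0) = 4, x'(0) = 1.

Characteristic equation r² + 4r + 29 = 0 has discriminant (4)² - 4·(29) = -100 < 0, so r = -2 ± 5i.
Hence x_h = C1*cos(5*t)*exp(-2*t) + C2*exp(-2*t)*sin(5*t).
For the particular solution try x_p = A0 + A1*t. Substituting and matching coefficients of each power of t gives A0 = 63/841, A1 = 6/29, so x_p = 63/841 + 6*t/29.
General solution: x = 63/841 + 6*t/29 + C1*cos(5*t)*exp(-2*t) + C2*exp(-2*t)*sin(5*t).
Apply the initial conditions: x(0) = 63/841 + C1 = 4 and x'(0) = 6/29 - 2*C1 + 5*C2 = 1. Solving gives C1 = 3301/841, C2 = 7269/4205.

x = 63/841 + 6*t/29 + 3301*cos(5*t)*exp(-2*t)/841 + 7269*exp(-2*t)*sin(5*t)/4205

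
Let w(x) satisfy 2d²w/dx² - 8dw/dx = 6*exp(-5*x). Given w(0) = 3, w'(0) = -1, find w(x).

w = 31/10 - exp(4*x)/6 + exp(-5*x)/15

Divide through by 2: w'' - 4w' = 3*exp(-5*x).
Characteristic equation r² - 4r = 0 factors as (r - 4)r = 0, so r = 4, 0.
Hence w_h = C1*exp(4*x) + C2.
Try w_p = A*exp(-5*x). Substituting into the equation and dividing by exp(-5*x) gives A = 1/15, so w_p = exp(-5*x)/15.
General solution: w = C2 + exp(-5*x)/15 + C1*exp(4*x).
Apply the initial conditions: w(0) = 1/15 + C1 + C2 = 3 and w'(0) = -1/3 + 4*C1 = -1. Solving gives C1 = -1/6, C2 = 31/10.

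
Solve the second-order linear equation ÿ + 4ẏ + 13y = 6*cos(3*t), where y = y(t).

y = 3*cos(3*t)/20 + 9*sin(3*t)/20 + C1*cos(3*t)*exp(-2*t) + C2*exp(-2*t)*sin(3*t)

Characteristic equation r² + 4r + 13 = 0 has discriminant (4)² - 4·(13) = -36 < 0, so r = -2 ± 3i.
Hence y_h = C1*cos(3*t)*exp(-2*t) + C2*exp(-2*t)*sin(3*t).
Try y_p = A*cos(3*t) + B*sin(3*t). Substituting and equating the coefficients of cos(3t) and sin(3t) gives A = 3/20, B = 9/20, so y_p = 3*cos(3*t)/20 + 9*sin(3*t)/20.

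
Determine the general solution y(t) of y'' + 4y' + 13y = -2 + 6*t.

y = -50/169 + 6*t/13 + C1*cos(3*t)*exp(-2*t) + C2*exp(-2*t)*sin(3*t)

Characteristic equation r² + 4r + 13 = 0 has discriminant (4)² - 4·(13) = -36 < 0, so r = -2 ± 3i.
Hence y_h = C1*cos(3*t)*exp(-2*t) + C2*exp(-2*t)*sin(3*t).
For the particular solution try y_p = A0 + A1*t. Substituting and matching coefficients of each power of t gives A0 = -50/169, A1 = 6/13, so y_p = -50/169 + 6*t/13.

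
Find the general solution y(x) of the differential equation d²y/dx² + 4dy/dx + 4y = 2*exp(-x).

Characteristic equation r² + 4r + 4 = 0 has discriminant (4)² - 4·(4) = 0, so r = -2 is a repeated root.
Hence y_h = (C1 + C2*x)*exp(-2*x).
Try y_p = A*exp(-x). Substituting into the equation and dividing by exp(-x) gives A = 2, so y_p = 2*exp(-x).

y = 2*exp(-x) + C1*exp(-2*x) + C2*x*exp(-2*x)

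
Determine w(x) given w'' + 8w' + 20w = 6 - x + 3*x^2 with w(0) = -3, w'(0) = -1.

Characteristic equation r² + 8r + 20 = 0 has discriminant (8)² - 4·(20) = -16 < 0, so r = -4 ± 2i.
Hence w_h = C1*cos(2*x)*exp(-4*x) + C2*exp(-4*x)*sin(2*x).
For the particular solution try w_p = A0 + A1*x + A2*x^2. Substituting and matching coefficients of each power of x gives A0 = 353/1000, A1 = -17/100, A2 = 3/20, so w_p = 353/1000 - 17*x/100 + 3*x^2/20.
General solution: w = 353/1000 - 17*x/100 + 3*x^2/20 + C1*cos(2*x)*exp(-4*x) + C2*exp(-4*x)*sin(2*x).
Apply the initial conditions: w(0) = 353/1000 + C1 = -3 and w'(0) = -17/100 - 4*C1 + 2*C2 = -1. Solving gives C1 = -3353/1000, C2 = -7121/1000.

w = 353/1000 - 17*x/100 + 3*x**2/20 - 7121*exp(-4*x)*sin(2*x)/1000 - 3353*cos(2*x)*exp(-4*x)/1000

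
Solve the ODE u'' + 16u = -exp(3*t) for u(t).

u = -exp(3*t)/25 + C1*cos(4*t) + C2*sin(4*t)

Characteristic equation r² + 16 = 0 has discriminant (0)² - 4·(16) = -64 < 0, so r = ± 4i.
Hence u_h = C1*cos(4*t) + C2*sin(4*t).
Try u_p = A*exp(3*t). Substituting into the equation and dividing by exp(3*t) gives A = -1/25, so u_p = -exp(3*t)/25.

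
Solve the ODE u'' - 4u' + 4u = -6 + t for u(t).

Characteristic equation r² - 4r + 4 = 0 has discriminant (-4)² - 4·(4) = 0, so r = 2 is a repeated root.
Hence u_h = (C1 + C2*t)*exp(2*t).
For the particular solution try u_p = A0 + A1*t. Substituting and matching coefficients of each power of t gives A0 = -5/4, A1 = 1/4, so u_p = -5/4 + t/4.

u = -5/4 + t/4 + C1*exp(2*t) + C2*t*exp(2*t)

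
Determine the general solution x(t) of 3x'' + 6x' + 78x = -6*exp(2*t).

Divide through by 3: x'' + 2x' + 26x = -2*exp(2*t).
Characteristic equation r² + 2r + 26 = 0 has discriminant (2)² - 4·(26) = -100 < 0, so r = -1 ± 5i.
Hence x_h = C1*cos(5*t)*exp(-t) + C2*exp(-t)*sin(5*t).
Try x_p = A*exp(2*t). Substituting into the equation and dividing by exp(2*t) gives A = -1/17, so x_p = -exp(2*t)/17.

x = -exp(2*t)/17 + C1*cos(5*t)*exp(-t) + C2*exp(-t)*sin(5*t)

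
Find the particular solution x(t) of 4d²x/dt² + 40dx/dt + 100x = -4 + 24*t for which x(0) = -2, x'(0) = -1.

x = -17/125 - 233*exp(-5*t)/125 + 6*t/25 - 264*t*exp(-5*t)/25

Divide through by 4: x'' + 10x' + 25x = -1 + 6*t.
Characteristic equation r² + 10r + 25 = 0 has discriminant (10)² - 4·(25) = 0, so r = -5 is a repeated root.
Hence x_h = (C1 + C2*t)*exp(-5*t).
For the particular solution try x_p = A0 + A1*t. Substituting and matching coefficients of each power of t gives A0 = -17/125, A1 = 6/25, so x_p = -17/125 + 6*t/25.
General solution: x = -17/125 + 6*t/25 + C1*exp(-5*t) + C2*t*exp(-5*t).
Apply the initial conditions: x(0) = -17/125 + C1 = -2 and x'(0) = 6/25 + C2 - 5*C1 = -1. Solving gives C1 = -233/125, C2 = -264/25.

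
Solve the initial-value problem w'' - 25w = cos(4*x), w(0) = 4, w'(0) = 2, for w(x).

Characteristic equation r² - 25 = 0 factors as (r - 5)(r + 5) = 0, so r = 5, -5.
Hence w_h = C1*exp(5*x) + C2*exp(-5*x).
Try w_p = A*cos(4*x) + B*sin(4*x). Substituting and equating the coefficients of cos(4x) and sin(4x) gives A = -1/41, B = 0, so w_p = -cos(4*x)/41.
General solution: w = -cos(4*x)/41 + C1*exp(5*x) + C2*exp(-5*x).
Apply the initial conditions: w(0) = -1/41 + C1 + C2 = 4 and w'(0) = -5*C2 + 5*C1 = 2. Solving gives C1 = 907/410, C2 = 743/410.

w = -cos(4*x)/41 + 743*exp(-5*x)/410 + 907*exp(5*x)/410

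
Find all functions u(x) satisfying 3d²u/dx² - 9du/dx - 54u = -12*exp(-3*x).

Divide through by 3: u'' - 3u' - 18u = -4*exp(-3*x).
Characteristic equation r² - 3r - 18 = 0 factors as (r - 6)(r + 3) = 0, so r = 6, -3.
Hence u_h = C1*exp(6*x) + C2*exp(-3*x).
Since exp(-3*x) solves the homogeneous equation (r = -3 is a root of multiplicity 1), multiply the trial by x. Try u_p = A*x*exp(-3*x). Substituting into the equation and dividing by exp(-3*x) gives A = 4/9, so u_p = 4*x*exp(-3*x)/9.

u = C1*exp(6*x) + C2*exp(-3*x) + 4*x*exp(-3*x)/9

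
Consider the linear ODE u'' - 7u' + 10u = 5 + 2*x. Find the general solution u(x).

Characteristic equation r² - 7r + 10 = 0 factors as (r - 5)(r - 2) = 0, so r = 5, 2.
Hence u_h = C1*exp(5*x) + C2*exp(2*x).
For the particular solution try u_p = A0 + A1*x. Substituting and matching coefficients of each power of x gives A0 = 16/25, A1 = 1/5, so u_p = 16/25 + x/5.

u = 16/25 + x/5 + C1*exp(5*x) + C2*exp(2*x)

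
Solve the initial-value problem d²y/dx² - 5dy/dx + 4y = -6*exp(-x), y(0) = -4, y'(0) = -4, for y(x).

y = -3*exp(x) - 3*exp(-x)/5 - 2*exp(4*x)/5

Characteristic equation r² - 5r + 4 = 0 factors as (r - 4)(r - 1) = 0, so r = 4, 1.
Hence y_h = C1*exp(4*x) + C2*exp(x).
Try y_p = A*exp(-x). Substituting into the equation and dividing by exp(-x) gives A = -3/5, so y_p = -3*exp(-x)/5.
General solution: y = -3*exp(-x)/5 + C1*exp(4*x) + C2*exp(x).
Apply the initial conditions: y(0) = -3/5 + C1 + C2 = -4 and y'(0) = 3/5 + C2 + 4*C1 = -4. Solving gives C1 = -2/5, C2 = -3.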